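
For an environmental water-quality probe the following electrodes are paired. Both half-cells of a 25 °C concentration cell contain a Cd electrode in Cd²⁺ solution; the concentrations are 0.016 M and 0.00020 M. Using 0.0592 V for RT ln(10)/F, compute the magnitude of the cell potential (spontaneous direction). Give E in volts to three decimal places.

+0.056 V

For a concentration cell E°cell = 0. The 0.016 M side is the cathode (reduction is favoured where [Cd²⁺] is higher).
With n = 2, E = −(0.0592/2) log([Cd²⁺]ₐₙ/[Cd²⁺]꜀ₐₜ) = −(0.0592/2) log(0.0002/0.016) = −(0.0592/2)(-1.903) = +0.056 V.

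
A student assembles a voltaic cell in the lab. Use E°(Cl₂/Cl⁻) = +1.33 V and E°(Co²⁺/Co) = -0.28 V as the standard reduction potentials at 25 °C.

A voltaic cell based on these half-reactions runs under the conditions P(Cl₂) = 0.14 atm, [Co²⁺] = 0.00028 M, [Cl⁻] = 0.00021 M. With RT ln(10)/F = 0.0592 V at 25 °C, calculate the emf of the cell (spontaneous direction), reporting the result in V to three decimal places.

+1.908 V

Cl₂/Cl⁻ is the cathode (higher E°), Co²⁺/Co the anode: E°cell = +1.33 − (-0.28) = +1.61 V, n = 2.
Overall: Cl₂(g) + Co(s) → 2 Cl⁻(aq) + Co²⁺(aq)
Q = [Cl⁻]^2·[Co²⁺] / (P(Cl₂)); log Q = -10.055.
E = E° − (0.0592/n) log Q = +1.61 − (0.0592/2)(-10.055) = +1.908 V.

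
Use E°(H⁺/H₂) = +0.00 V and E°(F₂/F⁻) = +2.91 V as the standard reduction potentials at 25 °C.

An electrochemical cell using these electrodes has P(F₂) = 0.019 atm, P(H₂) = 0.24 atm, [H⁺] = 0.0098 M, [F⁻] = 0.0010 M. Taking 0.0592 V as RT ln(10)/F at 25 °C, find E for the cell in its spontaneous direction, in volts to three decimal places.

+3.137 V

F₂/F⁻ is the cathode (higher E°), H⁺/H₂ the anode: E°cell = +2.91 − (+0.00) = +2.91 V, n = 2.
Overall: F₂(g) + H₂(g) → 2 F⁻(aq) + 2 H⁺(aq)
Q = [F⁻]^2·[H⁺]^2 / (P(F₂)·P(H₂)); log Q = -7.677.
E = E° − (0.0592/n) log Q = +2.91 − (0.0592/2)(-7.677) = +3.137 V.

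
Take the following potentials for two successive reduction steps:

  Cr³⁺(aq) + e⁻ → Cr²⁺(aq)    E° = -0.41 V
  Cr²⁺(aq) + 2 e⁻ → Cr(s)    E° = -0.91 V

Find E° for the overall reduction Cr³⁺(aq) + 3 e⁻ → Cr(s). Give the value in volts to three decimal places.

Since ΔG° = −nFE° is additive over sequential reductions, n₃E°₃ = n₁E°₁ + n₂E°₂.
E°₃ = (1×-0.41 + 2×-0.91) / 3 = (-2.230) / 3 = -0.743 V.

-0.743 V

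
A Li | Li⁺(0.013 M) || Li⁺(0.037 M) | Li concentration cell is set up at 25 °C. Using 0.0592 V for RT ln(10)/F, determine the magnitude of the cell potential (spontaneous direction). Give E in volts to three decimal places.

+0.027 V

For a concentration cell E°cell = 0. The 0.037 M side is the cathode (reduction is favoured where [Li⁺] is higher).
With n = 1, E = −(0.0592/1) log([Li⁺]ₐₙ/[Li⁺]꜀ₐₜ) = −(0.0592/1) log(0.013/0.037) = −(0.0592/1)(-0.454) = +0.027 V.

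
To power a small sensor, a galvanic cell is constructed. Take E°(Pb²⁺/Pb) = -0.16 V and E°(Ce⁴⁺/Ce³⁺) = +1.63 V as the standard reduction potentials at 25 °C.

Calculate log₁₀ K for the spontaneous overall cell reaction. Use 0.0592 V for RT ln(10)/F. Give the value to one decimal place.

Cathode: Ce⁴⁺/Ce³⁺; anode: Pb²⁺/Pb. E°cell = +1.79 V, n = 2.
log K = nE°cell / 0.0592 = (2)(+1.79) / 0.0592 = 60.5.

60.5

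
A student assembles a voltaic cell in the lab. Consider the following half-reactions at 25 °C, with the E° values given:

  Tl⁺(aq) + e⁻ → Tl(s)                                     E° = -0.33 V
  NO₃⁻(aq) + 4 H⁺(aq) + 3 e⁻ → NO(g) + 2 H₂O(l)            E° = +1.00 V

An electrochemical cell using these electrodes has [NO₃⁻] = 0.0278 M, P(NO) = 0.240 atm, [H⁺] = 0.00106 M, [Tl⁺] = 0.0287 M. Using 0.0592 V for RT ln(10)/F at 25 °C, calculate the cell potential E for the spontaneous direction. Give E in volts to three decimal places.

+1.168 V

NO₃⁻/NO is the cathode (higher E°), Tl⁺/Tl the anode: E°cell = +1.00 − (-0.33) = +1.33 V, n = 3.
Overall: NO₃⁻(aq) + 4 H⁺(aq) + 3 Tl(s) → NO(g) + 2 H₂O(l) + 3 Tl⁺(aq)
Q = P(NO)·[Tl⁺]^3 / ([NO₃⁻]·[H⁺]^4); log Q = 8.209.
E = E° − (0.0592/n) log Q = +1.33 − (0.0592/3)(8.209) = +1.168 V.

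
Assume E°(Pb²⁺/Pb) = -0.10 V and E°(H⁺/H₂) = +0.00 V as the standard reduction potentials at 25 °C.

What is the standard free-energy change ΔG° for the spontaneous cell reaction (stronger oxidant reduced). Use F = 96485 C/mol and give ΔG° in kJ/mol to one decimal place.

H⁺/H₂ (E° = +0.00 V) is the cathode; Pb²⁺/Pb (E° = -0.10 V) is the anode, so E°cell = +0.10 V.
Balancing electrons gives n = 2 (lcm of 2 and 2).
ΔG° = −nFE° = −(2)(96485)(+0.10) = -19,297 J = -19.3 kJ/mol.

-19.3 kJ/mol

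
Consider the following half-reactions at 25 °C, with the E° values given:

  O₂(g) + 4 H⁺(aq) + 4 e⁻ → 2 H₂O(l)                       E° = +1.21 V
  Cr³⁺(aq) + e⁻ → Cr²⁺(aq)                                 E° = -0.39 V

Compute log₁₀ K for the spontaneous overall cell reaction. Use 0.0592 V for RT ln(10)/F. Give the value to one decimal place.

108.1

Cathode: O₂/H₂O; anode: Cr³⁺/Cr²⁺. E°cell = +1.60 V, n = 4.
log K = nE°cell / 0.0592 = (4)(+1.60) / 0.0592 = 108.1.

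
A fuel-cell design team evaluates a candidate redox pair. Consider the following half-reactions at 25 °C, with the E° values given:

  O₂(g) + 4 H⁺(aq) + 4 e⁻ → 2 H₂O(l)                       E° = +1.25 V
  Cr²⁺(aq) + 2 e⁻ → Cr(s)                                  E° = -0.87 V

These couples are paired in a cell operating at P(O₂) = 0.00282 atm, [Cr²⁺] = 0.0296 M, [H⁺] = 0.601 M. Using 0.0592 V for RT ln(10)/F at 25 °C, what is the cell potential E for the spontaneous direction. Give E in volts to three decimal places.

O₂/H₂O is the cathode (higher E°), Cr²⁺/Cr the anode: E°cell = +1.25 − (-0.87) = +2.12 V, n = 4.
Overall: O₂(g) + 4 H⁺(aq) + 2 Cr(s) → 2 H₂O(l) + 2 Cr²⁺(aq)
Q = [Cr²⁺]^2 / (P(O₂)·[H⁺]^4); log Q = 0.377.
E = E° − (0.0592/n) log Q = +2.12 − (0.0592/4)(0.377) = +2.114 V.

+2.114 V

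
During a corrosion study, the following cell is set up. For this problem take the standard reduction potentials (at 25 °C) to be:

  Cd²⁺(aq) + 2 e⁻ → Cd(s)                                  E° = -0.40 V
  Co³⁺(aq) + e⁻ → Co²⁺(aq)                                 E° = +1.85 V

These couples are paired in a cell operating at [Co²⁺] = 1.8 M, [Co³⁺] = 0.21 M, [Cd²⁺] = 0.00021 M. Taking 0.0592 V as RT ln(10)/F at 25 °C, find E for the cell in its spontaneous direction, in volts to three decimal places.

Co³⁺/Co²⁺ is the cathode (higher E°), Cd²⁺/Cd the anode: E°cell = +1.85 − (-0.40) = +2.25 V, n = 2.
Overall: 2 Co³⁺(aq) + Cd(s) → 2 Co²⁺(aq) + Cd²⁺(aq)
Q = [Co²⁺]^2·[Cd²⁺] / ([Co³⁺]^2); log Q = -1.812.
E = E° − (0.0592/n) log Q = +2.25 − (0.0592/2)(-1.812) = +2.304 V.

+2.304 V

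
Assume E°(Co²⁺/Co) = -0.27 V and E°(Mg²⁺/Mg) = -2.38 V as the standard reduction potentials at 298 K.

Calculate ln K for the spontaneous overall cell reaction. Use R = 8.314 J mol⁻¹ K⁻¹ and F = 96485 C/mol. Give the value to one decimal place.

164.3

Cathode: Co²⁺/Co; anode: Mg²⁺/Mg. E°cell = (-0.27) − (-2.38) = +2.11 V, with n = 2.
ΔG° = −nFE° = −RT ln K, so ln K = nFE°/(RT) = (2)(96485)(+2.11) / ((8.314)(298)) = 164.341.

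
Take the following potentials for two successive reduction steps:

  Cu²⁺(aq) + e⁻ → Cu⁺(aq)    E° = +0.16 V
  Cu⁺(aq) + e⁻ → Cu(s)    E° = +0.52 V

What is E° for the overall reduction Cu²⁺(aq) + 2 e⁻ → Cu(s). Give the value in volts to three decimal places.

+0.340 V

Adding the free-energy changes (−nFE°) of the two steps gives −n₃FE°₃ = −n₁FE°₁ − n₂FE°₂.
E°₃ = (1×+0.16 + 1×+0.52) / 2 = (+0.680) / 2 = +0.340 V.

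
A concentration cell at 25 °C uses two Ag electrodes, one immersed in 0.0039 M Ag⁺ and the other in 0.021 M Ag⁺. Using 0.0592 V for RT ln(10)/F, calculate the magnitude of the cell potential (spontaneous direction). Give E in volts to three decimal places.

+0.043 V

For a concentration cell E°cell = 0. The 0.021 M side is the cathode (reduction is favoured where [Ag⁺] is higher).
With n = 1, E = −(0.0592/1) log([Ag⁺]ₐₙ/[Ag⁺]꜀ₐₜ) = −(0.0592/1) log(0.0039/0.021) = −(0.0592/1)(-0.731) = +0.043 V.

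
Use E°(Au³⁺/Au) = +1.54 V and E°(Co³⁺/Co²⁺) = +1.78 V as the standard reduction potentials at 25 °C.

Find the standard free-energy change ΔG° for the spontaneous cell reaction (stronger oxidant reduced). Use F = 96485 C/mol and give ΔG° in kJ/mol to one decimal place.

-69.5 kJ/mol

Co³⁺/Co²⁺ (E° = +1.78 V) is the cathode; Au³⁺/Au (E° = +1.54 V) is the anode, so E°cell = +0.24 V.
Balancing electrons gives n = 3 (lcm of 1 and 3).
ΔG° = −nFE° = −(3)(96485)(+0.24) = -69,469 J = -69.5 kJ/mol.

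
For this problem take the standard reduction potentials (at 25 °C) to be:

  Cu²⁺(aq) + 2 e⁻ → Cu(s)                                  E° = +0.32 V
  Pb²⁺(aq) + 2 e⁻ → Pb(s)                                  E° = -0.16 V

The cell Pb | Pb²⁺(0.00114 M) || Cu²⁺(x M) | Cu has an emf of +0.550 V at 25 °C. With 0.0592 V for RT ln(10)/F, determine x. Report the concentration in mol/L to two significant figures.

Cu²⁺/Cu is the cathode, Pb²⁺/Pb the anode: E°cell = +0.48 V, n = 2.
Overall reaction: Cu²⁺(aq) + Pb(s) → Cu(s) + Pb²⁺(aq); Q = [Pb²⁺]^1/[Cu²⁺]^1.
From E = E° − (0.0592/n) log Q: log Q = (E° − E)·n/0.0592 = (+0.48 − (+0.550))·2/0.0592 = -2.3649.
So 1·log[Cu²⁺] = 1·log(0.00114) − log Q = -2.9431 − (-2.3649) = -0.5782; [Cu²⁺] = 10^(-0.5782) ≈ 0.26 M.

0.26 M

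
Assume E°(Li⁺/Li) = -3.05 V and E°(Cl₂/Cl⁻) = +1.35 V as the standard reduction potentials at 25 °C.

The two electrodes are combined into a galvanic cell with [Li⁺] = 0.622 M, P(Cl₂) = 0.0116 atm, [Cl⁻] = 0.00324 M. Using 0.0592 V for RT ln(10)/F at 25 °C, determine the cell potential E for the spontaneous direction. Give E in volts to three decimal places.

+4.502 V

Cl₂/Cl⁻ is the cathode (higher E°), Li⁺/Li the anode: E°cell = +1.35 − (-3.05) = +4.40 V, n = 2.
Overall: Cl₂(g) + 2 Li(s) → 2 Cl⁻(aq) + 2 Li⁺(aq)
Q = [Cl⁻]^2·[Li⁺]^2 / (P(Cl₂)); log Q = -3.456.
E = E° − (0.0592/n) log Q = +4.40 − (0.0592/2)(-3.456) = +4.502 V.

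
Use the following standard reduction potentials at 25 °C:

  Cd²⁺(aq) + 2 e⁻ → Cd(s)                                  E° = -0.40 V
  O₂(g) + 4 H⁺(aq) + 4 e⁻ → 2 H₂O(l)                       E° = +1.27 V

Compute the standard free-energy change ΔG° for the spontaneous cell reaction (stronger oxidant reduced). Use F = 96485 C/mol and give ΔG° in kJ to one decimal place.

-644.5 kJ

O₂/H₂O (E° = +1.27 V) is the cathode; Cd²⁺/Cd (E° = -0.40 V) is the anode, so E°cell = +1.67 V.
Balancing electrons gives n = 4 (lcm of 4 and 2).
ΔG° = −nFE° = −(4)(96485)(+1.67) = -644,520 J = -644.5 kJ.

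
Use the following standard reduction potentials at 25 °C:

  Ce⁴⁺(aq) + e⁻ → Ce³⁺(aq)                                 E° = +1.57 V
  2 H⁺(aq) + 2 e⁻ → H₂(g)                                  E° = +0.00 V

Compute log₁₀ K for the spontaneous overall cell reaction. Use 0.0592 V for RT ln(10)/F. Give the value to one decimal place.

Cathode: Ce⁴⁺/Ce³⁺; anode: H⁺/H₂. E°cell = +1.57 V, n = 2.
log K = nE°cell / 0.0592 = (2)(+1.57) / 0.0592 = 53.0.

53.0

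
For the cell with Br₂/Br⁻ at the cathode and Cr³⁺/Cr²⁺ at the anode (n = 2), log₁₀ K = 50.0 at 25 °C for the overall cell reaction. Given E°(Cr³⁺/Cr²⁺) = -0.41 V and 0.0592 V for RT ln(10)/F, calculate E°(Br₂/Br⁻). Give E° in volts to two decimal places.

+1.07 V

E°cell = (0.0592/n)·log K = (0.0592/2)(50.0) = +1.480 V.
Since Br₂/Br⁻ is the cathode and Cr³⁺/Cr²⁺ the anode, E°cell = E°(Br₂/Br⁻) − E°(Cr³⁺/Cr²⁺).
So E°(Br₂/Br⁻) = E°cell + E°(Cr³⁺/Cr²⁺) = +1.480 + (-0.41) = +1.07 V.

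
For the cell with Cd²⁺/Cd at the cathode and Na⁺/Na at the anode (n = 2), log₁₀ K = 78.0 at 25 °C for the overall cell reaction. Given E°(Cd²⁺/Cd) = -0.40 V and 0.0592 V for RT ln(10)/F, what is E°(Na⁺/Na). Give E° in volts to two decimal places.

E°cell = (0.0592/n)·log K = (0.0592/2)(78.0) = +2.309 V.
Since Cd²⁺/Cd is the cathode and Na⁺/Na the anode, E°cell = E°(Cd²⁺/Cd) − E°(Na⁺/Na).
So E°(Na⁺/Na) = E°(Cd²⁺/Cd) − E°cell = (-0.40) − (+2.309) = -2.71 V.

-2.71 V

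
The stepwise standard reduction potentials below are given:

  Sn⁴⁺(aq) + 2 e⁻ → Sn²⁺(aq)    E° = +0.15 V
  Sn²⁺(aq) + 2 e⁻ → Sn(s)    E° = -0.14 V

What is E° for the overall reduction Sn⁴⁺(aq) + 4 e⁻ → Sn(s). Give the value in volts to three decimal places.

Standard free energies of sequential steps add: ΔG°₃ = ΔG°₁ + ΔG°₂, so n₃E°₃ = n₁E°₁ + n₂E°₂.
E°₃ = (2×+0.15 + 2×-0.14) / 4 = (+0.020) / 4 = +0.005 V.

+0.005 V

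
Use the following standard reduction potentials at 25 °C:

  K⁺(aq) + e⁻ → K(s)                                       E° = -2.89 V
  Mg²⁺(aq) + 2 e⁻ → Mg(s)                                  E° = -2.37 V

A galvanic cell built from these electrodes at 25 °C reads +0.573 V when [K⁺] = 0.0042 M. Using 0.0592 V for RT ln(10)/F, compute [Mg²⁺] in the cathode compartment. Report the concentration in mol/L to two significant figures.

Mg²⁺/Mg is the cathode, K⁺/K the anode: E°cell = +0.52 V, n = 2.
Overall reaction: Mg²⁺(aq) + 2 K(s) → Mg(s) + 2 K⁺(aq); Q = [K⁺]^2/[Mg²⁺]^1.
From E = E° − (0.0592/n) log Q: log Q = (E° − E)·n/0.0592 = (+0.52 − (+0.573))·2/0.0592 = -1.7905.
So 1·log[Mg²⁺] = 2·log(0.0042) − log Q = -4.7535 − (-1.7905) = -2.9630; [Mg²⁺] = 10^(-2.9630) ≈ 0.0011 M.

0.0011 M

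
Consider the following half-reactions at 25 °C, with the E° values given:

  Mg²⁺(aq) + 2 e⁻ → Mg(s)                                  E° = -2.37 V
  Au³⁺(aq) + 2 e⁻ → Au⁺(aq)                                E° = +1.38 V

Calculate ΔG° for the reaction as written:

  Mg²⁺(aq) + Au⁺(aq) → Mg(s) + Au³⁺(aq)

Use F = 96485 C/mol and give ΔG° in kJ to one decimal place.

+723.6 kJ

As written, Mg²⁺/Mg is reduced (cathode) and Au³⁺/Au⁺ is oxidised (anode), so E°cell = (-2.37) − (+1.38) = -3.75 V.
Balancing electrons gives n = 2.
ΔG° = −nFE° = −(2)(96485)(-3.75) = 723,638 J = +723.6 kJ.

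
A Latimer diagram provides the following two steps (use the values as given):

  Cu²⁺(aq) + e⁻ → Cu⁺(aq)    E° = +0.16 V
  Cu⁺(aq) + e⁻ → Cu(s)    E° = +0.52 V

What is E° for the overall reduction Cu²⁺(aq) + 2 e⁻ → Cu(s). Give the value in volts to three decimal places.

+0.340 V

Since ΔG° = −nFE° is additive over sequential reductions, n₃E°₃ = n₁E°₁ + n₂E°₂.
E°₃ = (1×+0.16 + 1×+0.52) / 2 = (+0.680) / 2 = +0.340 V.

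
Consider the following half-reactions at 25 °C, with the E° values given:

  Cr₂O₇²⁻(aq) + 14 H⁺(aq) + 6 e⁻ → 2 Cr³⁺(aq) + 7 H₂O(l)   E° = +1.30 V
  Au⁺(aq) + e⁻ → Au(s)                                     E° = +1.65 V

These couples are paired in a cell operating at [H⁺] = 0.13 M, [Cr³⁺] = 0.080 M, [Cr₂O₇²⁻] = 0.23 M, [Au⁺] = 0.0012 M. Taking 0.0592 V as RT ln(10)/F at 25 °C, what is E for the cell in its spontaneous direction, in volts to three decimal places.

Au⁺/Au is the cathode (higher E°), Cr₂O₇²⁻/Cr³⁺ the anode: E°cell = +1.65 − (+1.30) = +0.35 V, n = 6.
Overall: 6 Au⁺(aq) + 2 Cr³⁺(aq) + 7 H₂O(l) → 6 Au(s) + Cr₂O₇²⁻(aq) + 14 H⁺(aq)
Q = [Cr₂O₇²⁻]·[H⁺]^14 / ([Au⁺]^6·[Cr³⁺]^2); log Q = 6.676.
E = E° − (0.0592/n) log Q = +0.35 − (0.0592/6)(6.676) = +0.284 V.

+0.284 V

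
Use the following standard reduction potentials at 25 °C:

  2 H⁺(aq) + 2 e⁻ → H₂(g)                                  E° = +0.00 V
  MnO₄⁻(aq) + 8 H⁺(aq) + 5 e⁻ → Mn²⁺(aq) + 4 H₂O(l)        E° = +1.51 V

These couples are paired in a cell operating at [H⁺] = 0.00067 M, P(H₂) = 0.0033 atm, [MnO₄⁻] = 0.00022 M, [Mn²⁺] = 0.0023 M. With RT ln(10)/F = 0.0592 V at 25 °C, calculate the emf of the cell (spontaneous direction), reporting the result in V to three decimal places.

MnO₄⁻/Mn²⁺ is the cathode (higher E°), H⁺/H₂ the anode: E°cell = +1.51 − (+0.00) = +1.51 V, n = 10.
Overall: 2 MnO₄⁻(aq) + 6 H⁺(aq) + 5 H₂(g) → 2 Mn²⁺(aq) + 8 H₂O(l)
Q = [Mn²⁺]^2 / ([MnO₄⁻]^2·[H⁺]^6·P(H₂)^5); log Q = 33.490.
E = E° − (0.0592/n) log Q = +1.51 − (0.0592/10)(33.490) = +1.312 V.

+1.312 V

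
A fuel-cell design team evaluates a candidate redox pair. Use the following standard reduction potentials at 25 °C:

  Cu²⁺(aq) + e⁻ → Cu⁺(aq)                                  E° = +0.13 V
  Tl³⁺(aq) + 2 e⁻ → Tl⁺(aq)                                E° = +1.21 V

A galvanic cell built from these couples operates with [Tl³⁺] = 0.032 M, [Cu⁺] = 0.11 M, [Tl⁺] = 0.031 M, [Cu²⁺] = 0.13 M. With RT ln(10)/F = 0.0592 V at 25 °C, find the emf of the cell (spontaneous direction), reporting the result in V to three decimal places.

Tl³⁺/Tl⁺ is the cathode (higher E°), Cu²⁺/Cu⁺ the anode: E°cell = +1.21 − (+0.13) = +1.08 V, n = 2.
Overall: Tl³⁺(aq) + 2 Cu⁺(aq) → Tl⁺(aq) + 2 Cu²⁺(aq)
Q = [Tl⁺]·[Cu²⁺]^2 / ([Tl³⁺]·[Cu⁺]^2); log Q = 0.131.
E = E° − (0.0592/n) log Q = +1.08 − (0.0592/2)(0.131) = +1.076 V.

+1.076 V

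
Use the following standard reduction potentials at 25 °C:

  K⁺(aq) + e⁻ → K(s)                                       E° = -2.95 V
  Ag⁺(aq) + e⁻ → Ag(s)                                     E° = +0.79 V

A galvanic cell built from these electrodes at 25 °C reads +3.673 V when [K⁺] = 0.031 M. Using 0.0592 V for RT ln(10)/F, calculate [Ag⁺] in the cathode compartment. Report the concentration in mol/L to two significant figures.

0.0023 M

Ag⁺/Ag is the cathode, K⁺/K the anode: E°cell = +3.74 V, n = 1.
Overall reaction: Ag⁺(aq) + K(s) → Ag(s) + K⁺(aq); Q = [K⁺]^1/[Ag⁺]^1.
From E = E° − (0.0592/n) log Q: log Q = (E° − E)·n/0.0592 = (+3.74 − (+3.673))·1/0.0592 = 1.1318.
So 1·log[Ag⁺] = 1·log(0.031) − log Q = -1.5086 − (1.1318) = -2.6404; [Ag⁺] = 10^(-2.6404) ≈ 0.0023 M.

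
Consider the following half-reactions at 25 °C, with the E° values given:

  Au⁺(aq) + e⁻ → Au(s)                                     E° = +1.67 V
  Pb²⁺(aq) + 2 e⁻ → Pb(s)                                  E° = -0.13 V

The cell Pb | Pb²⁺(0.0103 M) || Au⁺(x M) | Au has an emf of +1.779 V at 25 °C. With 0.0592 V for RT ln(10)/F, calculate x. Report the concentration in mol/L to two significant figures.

0.045 M

Au⁺/Au is the cathode, Pb²⁺/Pb the anode: E°cell = +1.80 V, n = 2.
Overall reaction: 2 Au⁺(aq) + Pb(s) → 2 Au(s) + Pb²⁺(aq); Q = [Pb²⁺]^1/[Au⁺]^2.
From E = E° − (0.0592/n) log Q: log Q = (E° − E)·n/0.0592 = (+1.80 − (+1.779))·2/0.0592 = 0.7095.
So 2·log[Au⁺] = 1·log(0.0103) − log Q = -1.9872 − (0.7095) = -2.6967; log[Au⁺] = -2.6967 / 2 = -1.3483; [Au⁺] = 10^(-1.3483) ≈ 0.045 M.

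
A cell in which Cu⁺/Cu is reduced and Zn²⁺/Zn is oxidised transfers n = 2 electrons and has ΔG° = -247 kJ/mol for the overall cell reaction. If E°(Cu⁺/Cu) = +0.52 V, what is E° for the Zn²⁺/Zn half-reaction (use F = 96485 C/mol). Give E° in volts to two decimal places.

E°cell = −ΔG°/(nF) = −(-247×10³)/((2)(96485)) = +1.280 V.
Since Cu⁺/Cu is the cathode and Zn²⁺/Zn the anode, E°cell = E°(Cu⁺/Cu) − E°(Zn²⁺/Zn).
So E°(Zn²⁺/Zn) = E°(Cu⁺/Cu) − E°cell = (+0.52) − (+1.280) = -0.76 V.

-0.76 V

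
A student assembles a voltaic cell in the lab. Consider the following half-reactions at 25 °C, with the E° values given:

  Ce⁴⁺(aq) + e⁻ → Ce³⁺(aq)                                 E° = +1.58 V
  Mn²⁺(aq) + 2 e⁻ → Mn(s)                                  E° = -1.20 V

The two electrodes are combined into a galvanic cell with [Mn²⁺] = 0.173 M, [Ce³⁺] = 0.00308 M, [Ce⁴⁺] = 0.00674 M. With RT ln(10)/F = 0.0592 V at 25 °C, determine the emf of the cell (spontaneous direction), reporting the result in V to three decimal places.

+2.823 V

Ce⁴⁺/Ce³⁺ is the cathode (higher E°), Mn²⁺/Mn the anode: E°cell = +1.58 − (-1.20) = +2.78 V, n = 2.
Overall: 2 Ce⁴⁺(aq) + Mn(s) → 2 Ce³⁺(aq) + Mn²⁺(aq)
Q = [Ce³⁺]^2·[Mn²⁺] / ([Ce⁴⁺]^2); log Q = -1.442.
E = E° − (0.0592/n) log Q = +2.78 − (0.0592/2)(-1.442) = +2.823 V.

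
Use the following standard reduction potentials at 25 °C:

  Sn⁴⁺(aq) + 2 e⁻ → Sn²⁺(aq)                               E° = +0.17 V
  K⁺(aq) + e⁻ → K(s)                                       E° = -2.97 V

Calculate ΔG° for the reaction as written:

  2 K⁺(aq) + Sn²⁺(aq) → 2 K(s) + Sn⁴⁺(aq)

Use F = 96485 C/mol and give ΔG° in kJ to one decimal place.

As written, K⁺/K is reduced (cathode) and Sn⁴⁺/Sn²⁺ is oxidised (anode), so E°cell = (-2.97) − (+0.17) = -3.14 V.
Balancing electrons gives n = 2.
ΔG° = −nFE° = −(2)(96485)(-3.14) = 605,926 J = +605.9 kJ.

+605.9 kJ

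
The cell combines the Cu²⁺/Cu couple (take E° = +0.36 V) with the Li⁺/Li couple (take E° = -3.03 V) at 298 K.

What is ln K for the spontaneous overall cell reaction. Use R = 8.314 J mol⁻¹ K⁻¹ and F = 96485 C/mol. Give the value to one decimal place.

264.0

Cathode: Cu²⁺/Cu; anode: Li⁺/Li. E°cell = (+0.36) − (-3.03) = +3.39 V, with n = 2.
ΔG° = −nFE° = −RT ln K, so ln K = nFE°/(RT) = (2)(96485)(+3.39) / ((8.314)(298)) = 264.036.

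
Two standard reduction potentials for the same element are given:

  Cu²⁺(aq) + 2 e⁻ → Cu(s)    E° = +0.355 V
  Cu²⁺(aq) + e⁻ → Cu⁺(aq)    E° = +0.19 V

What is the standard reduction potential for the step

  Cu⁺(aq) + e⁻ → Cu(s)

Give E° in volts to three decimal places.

+0.520 V

Sequential free energies add, so n₃E°₃ = n₁E°₁ + n₂E°₂.
With n₃ = 2, and the known step contributing 1×(+0.19) V, the unknown satisfies 1·E° = 2×(+0.355) − 1×(+0.19) = +0.520.
E° = +0.520 / 1 = +0.520 V.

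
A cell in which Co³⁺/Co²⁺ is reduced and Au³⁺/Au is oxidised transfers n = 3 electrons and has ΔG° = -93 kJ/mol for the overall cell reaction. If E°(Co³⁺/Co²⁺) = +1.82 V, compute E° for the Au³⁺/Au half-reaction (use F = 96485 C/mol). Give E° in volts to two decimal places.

+1.50 V

E°cell = −ΔG°/(nF) = −(-93×10³)/((3)(96485)) = +0.321 V.
Since Co³⁺/Co²⁺ is the cathode and Au³⁺/Au the anode, E°cell = E°(Co³⁺/Co²⁺) − E°(Au³⁺/Au).
So E°(Au³⁺/Au) = E°(Co³⁺/Co²⁺) − E°cell = (+1.82) − (+0.321) = +1.50 V.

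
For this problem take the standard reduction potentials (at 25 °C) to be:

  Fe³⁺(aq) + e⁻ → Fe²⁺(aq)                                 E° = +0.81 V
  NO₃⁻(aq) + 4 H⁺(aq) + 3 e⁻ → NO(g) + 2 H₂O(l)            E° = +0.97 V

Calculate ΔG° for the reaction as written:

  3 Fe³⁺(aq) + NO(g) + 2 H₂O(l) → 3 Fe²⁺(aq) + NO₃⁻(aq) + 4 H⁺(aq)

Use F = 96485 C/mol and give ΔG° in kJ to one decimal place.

+46.3 kJ

As written, Fe³⁺/Fe²⁺ is reduced (cathode) and NO₃⁻/NO is oxidised (anode), so E°cell = (+0.81) − (+0.97) = -0.16 V.
Balancing electrons gives n = 3.
ΔG° = −nFE° = −(3)(96485)(-0.16) = 46,313 J = +46.3 kJ.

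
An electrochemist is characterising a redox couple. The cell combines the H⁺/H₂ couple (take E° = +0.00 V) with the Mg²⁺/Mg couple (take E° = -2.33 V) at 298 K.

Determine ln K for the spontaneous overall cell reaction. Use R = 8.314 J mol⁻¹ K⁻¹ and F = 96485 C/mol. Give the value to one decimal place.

Cathode: H⁺/H₂; anode: Mg²⁺/Mg. E°cell = (+0.00) − (-2.33) = +2.33 V, with n = 2.
ΔG° = −nFE° = −RT ln K, so ln K = nFE°/(RT) = (2)(96485)(+2.33) / ((8.314)(298)) = 181.476.

181.5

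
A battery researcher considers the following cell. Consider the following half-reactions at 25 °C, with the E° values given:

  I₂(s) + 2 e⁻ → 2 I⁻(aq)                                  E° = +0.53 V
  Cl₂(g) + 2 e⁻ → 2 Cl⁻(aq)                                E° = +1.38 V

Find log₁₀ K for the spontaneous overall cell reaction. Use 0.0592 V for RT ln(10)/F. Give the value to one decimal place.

Cathode: Cl₂/Cl⁻; anode: I₂/I⁻. E°cell = +0.85 V, n = 2.
log K = nE°cell / 0.0592 = (2)(+0.85) / 0.0592 = 28.7.

28.7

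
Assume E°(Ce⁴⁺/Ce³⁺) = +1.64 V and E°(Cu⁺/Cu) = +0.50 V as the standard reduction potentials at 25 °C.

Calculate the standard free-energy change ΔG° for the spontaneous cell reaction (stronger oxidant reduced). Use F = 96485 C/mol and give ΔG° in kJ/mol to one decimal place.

-110.0 kJ/mol

Ce⁴⁺/Ce³⁺ (E° = +1.64 V) is the cathode; Cu⁺/Cu (E° = +0.50 V) is the anode, so E°cell = +1.14 V.
Balancing electrons gives n = 1 (lcm of 1 and 1).
ΔG° = −nFE° = −(1)(96485)(+1.14) = -109,993 J = -110.0 kJ/mol.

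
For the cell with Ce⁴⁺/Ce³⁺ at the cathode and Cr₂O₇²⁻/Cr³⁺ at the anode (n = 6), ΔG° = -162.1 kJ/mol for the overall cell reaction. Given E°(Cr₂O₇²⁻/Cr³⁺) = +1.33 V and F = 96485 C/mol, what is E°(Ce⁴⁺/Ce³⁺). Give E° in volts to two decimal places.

+1.61 V

E°cell = −ΔG°/(nF) = −(-162.1×10³)/((6)(96485)) = +0.280 V.
Since Ce⁴⁺/Ce³⁺ is the cathode and Cr₂O₇²⁻/Cr³⁺ the anode, E°cell = E°(Ce⁴⁺/Ce³⁺) − E°(Cr₂O₇²⁻/Cr³⁺).
So E°(Ce⁴⁺/Ce³⁺) = E°cell + E°(Cr₂O₇²⁻/Cr³⁺) = +0.280 + (+1.33) = +1.61 V.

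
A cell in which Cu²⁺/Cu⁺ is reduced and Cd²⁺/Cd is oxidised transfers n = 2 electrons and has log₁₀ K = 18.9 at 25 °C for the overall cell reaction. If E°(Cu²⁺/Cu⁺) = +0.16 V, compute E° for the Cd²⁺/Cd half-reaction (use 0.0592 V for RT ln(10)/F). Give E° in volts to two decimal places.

E°cell = (0.0592/n)·log K = (0.0592/2)(18.9) = +0.559 V.
Since Cu²⁺/Cu⁺ is the cathode and Cd²⁺/Cd the anode, E°cell = E°(Cu²⁺/Cu⁺) − E°(Cd²⁺/Cd).
So E°(Cd²⁺/Cd) = E°(Cu²⁺/Cu⁺) − E°cell = (+0.16) − (+0.559) = -0.40 V.

-0.40 V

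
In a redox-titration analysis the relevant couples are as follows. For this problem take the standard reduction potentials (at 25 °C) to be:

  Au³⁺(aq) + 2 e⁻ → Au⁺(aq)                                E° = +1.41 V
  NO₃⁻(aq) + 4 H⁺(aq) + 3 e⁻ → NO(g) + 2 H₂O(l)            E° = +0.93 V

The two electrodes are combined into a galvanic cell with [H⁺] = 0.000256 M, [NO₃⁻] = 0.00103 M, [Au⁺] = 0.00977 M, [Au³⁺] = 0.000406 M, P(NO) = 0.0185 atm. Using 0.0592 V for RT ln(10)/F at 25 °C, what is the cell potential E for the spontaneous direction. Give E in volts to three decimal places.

Au³⁺/Au⁺ is the cathode (higher E°), NO₃⁻/NO the anode: E°cell = +1.41 − (+0.93) = +0.48 V, n = 6.
Overall: 3 Au³⁺(aq) + 2 NO(g) + 4 H₂O(l) → 3 Au⁺(aq) + 2 NO₃⁻(aq) + 8 H⁺(aq)
Q = [Au⁺]^3·[NO₃⁻]^2·[H⁺]^8 / ([Au³⁺]^3·P(NO)^2); log Q = -27.099.
E = E° − (0.0592/n) log Q = +0.48 − (0.0592/6)(-27.099) = +0.747 V.

+0.747 V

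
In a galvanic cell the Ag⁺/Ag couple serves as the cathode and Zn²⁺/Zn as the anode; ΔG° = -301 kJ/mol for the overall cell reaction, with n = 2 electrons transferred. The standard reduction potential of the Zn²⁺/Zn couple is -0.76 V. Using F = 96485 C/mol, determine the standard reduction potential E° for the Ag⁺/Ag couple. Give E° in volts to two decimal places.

+0.80 V

E°cell = −ΔG°/(nF) = −(-301×10³)/((2)(96485)) = +1.560 V.
Since Ag⁺/Ag is the cathode and Zn²⁺/Zn the anode, E°cell = E°(Ag⁺/Ag) − E°(Zn²⁺/Zn).
So E°(Ag⁺/Ag) = E°cell + E°(Zn²⁺/Zn) = +1.560 + (-0.76) = +0.80 V.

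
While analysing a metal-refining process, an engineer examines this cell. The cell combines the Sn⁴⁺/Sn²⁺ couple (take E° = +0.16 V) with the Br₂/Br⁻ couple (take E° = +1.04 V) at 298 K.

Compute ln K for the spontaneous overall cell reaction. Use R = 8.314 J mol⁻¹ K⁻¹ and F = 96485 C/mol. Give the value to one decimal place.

Cathode: Br₂/Br⁻; anode: Sn⁴⁺/Sn²⁺. E°cell = (+1.04) − (+0.16) = +0.88 V, with n = 2.
ΔG° = −nFE° = −RT ln K, so ln K = nFE°/(RT) = (2)(96485)(+0.88) / ((8.314)(298)) = 68.540.

68.5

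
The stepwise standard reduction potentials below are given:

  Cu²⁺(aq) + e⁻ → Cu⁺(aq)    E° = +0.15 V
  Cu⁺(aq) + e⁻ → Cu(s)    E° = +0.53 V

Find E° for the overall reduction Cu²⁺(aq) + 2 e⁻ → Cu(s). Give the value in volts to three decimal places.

+0.340 V

Since ΔG° = −nFE° is additive over sequential reductions, n₃E°₃ = n₁E°₁ + n₂E°₂.
E°₃ = (1×+0.15 + 1×+0.53) / 2 = (+0.680) / 2 = +0.340 V.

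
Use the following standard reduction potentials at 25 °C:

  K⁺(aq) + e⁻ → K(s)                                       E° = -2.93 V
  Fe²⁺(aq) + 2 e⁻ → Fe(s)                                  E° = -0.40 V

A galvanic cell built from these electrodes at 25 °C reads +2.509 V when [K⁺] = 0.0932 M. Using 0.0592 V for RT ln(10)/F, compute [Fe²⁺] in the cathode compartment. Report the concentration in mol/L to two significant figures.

Fe²⁺/Fe is the cathode, K⁺/K the anode: E°cell = +2.53 V, n = 2.
Overall reaction: Fe²⁺(aq) + 2 K(s) → Fe(s) + 2 K⁺(aq); Q = [K⁺]^2/[Fe²⁺]^1.
From E = E° − (0.0592/n) log Q: log Q = (E° − E)·n/0.0592 = (+2.53 − (+2.509))·2/0.0592 = 0.7095.
So 1·log[Fe²⁺] = 2·log(0.0932) − log Q = -2.0612 − (0.7095) = -2.7707; [Fe²⁺] = 10^(-2.7707) ≈ 0.0017 M.

0.0017 M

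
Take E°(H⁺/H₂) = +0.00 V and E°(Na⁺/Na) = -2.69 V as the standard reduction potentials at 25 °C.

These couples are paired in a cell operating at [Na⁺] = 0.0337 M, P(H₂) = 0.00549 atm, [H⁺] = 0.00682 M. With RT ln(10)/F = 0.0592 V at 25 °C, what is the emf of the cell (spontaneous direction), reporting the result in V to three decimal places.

H⁺/H₂ is the cathode (higher E°), Na⁺/Na the anode: E°cell = +0.00 − (-2.69) = +2.69 V, n = 2.
Overall: 2 H⁺(aq) + 2 Na(s) → H₂(g) + 2 Na⁺(aq)
Q = P(H₂)·[Na⁺]^2 / ([H⁺]^2); log Q = -0.873.
E = E° − (0.0592/n) log Q = +2.69 − (0.0592/2)(-0.873) = +2.716 V.

+2.716 V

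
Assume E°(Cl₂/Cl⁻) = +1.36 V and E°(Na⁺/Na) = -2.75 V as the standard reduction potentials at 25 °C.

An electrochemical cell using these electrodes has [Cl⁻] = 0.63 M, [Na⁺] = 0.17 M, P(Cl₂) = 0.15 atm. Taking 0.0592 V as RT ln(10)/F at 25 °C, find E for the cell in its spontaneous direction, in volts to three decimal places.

+4.143 V

Cl₂/Cl⁻ is the cathode (higher E°), Na⁺/Na the anode: E°cell = +1.36 − (-2.75) = +4.11 V, n = 2.
Overall: Cl₂(g) + 2 Na(s) → 2 Cl⁻(aq) + 2 Na⁺(aq)
Q = [Cl⁻]^2·[Na⁺]^2 / (P(Cl₂)); log Q = -1.117.
E = E° − (0.0592/n) log Q = +4.11 − (0.0592/2)(-1.117) = +4.143 V.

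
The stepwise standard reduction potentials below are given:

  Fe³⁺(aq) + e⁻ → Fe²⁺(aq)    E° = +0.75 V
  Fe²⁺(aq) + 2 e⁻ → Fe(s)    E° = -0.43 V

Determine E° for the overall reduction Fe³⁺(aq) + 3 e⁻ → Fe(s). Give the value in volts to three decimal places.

-0.037 V

Since ΔG° = −nFE° is additive over sequential reductions, n₃E°₃ = n₁E°₁ + n₂E°₂.
E°₃ = (1×+0.75 + 2×-0.43) / 3 = (-0.110) / 3 = -0.037 V.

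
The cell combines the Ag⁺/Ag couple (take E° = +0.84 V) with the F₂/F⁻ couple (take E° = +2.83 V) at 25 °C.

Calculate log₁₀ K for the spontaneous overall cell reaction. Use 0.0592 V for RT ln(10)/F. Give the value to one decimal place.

Cathode: F₂/F⁻; anode: Ag⁺/Ag. E°cell = +1.99 V, n = 2.
log K = nE°cell / 0.0592 = (2)(+1.99) / 0.0592 = 67.2.

67.2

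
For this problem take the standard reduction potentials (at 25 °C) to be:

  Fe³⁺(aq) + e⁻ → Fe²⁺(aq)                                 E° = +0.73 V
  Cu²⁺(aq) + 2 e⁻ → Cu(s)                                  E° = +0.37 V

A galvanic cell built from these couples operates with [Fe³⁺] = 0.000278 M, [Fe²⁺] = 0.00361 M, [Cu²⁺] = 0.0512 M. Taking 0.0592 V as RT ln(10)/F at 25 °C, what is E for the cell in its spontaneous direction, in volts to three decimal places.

+0.332 V

Fe³⁺/Fe²⁺ is the cathode (higher E°), Cu²⁺/Cu the anode: E°cell = +0.73 − (+0.37) = +0.36 V, n = 2.
Overall: 2 Fe³⁺(aq) + Cu(s) → 2 Fe²⁺(aq) + Cu²⁺(aq)
Q = [Fe²⁺]^2·[Cu²⁺] / ([Fe³⁺]^2); log Q = 0.936.
E = E° − (0.0592/n) log Q = +0.36 − (0.0592/2)(0.936) = +0.332 V.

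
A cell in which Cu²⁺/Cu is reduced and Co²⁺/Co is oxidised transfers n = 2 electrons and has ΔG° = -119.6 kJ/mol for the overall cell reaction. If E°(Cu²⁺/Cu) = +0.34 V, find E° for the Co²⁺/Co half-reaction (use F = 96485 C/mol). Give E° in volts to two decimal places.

-0.28 V

E°cell = −ΔG°/(nF) = −(-119.6×10³)/((2)(96485)) = +0.620 V.
Since Cu²⁺/Cu is the cathode and Co²⁺/Co the anode, E°cell = E°(Cu²⁺/Cu) − E°(Co²⁺/Co).
So E°(Co²⁺/Co) = E°(Cu²⁺/Cu) − E°cell = (+0.34) − (+0.620) = -0.28 V.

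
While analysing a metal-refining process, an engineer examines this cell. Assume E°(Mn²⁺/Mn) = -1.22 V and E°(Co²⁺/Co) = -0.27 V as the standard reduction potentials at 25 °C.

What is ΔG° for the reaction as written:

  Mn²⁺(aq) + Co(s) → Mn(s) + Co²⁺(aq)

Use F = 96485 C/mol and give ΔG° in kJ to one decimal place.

+183.3 kJ

As written, Mn²⁺/Mn is reduced (cathode) and Co²⁺/Co is oxidised (anode), so E°cell = (-1.22) − (-0.27) = -0.95 V.
Balancing electrons gives n = 2.
ΔG° = −nFE° = −(2)(96485)(-0.95) = 183,322 J = +183.3 kJ.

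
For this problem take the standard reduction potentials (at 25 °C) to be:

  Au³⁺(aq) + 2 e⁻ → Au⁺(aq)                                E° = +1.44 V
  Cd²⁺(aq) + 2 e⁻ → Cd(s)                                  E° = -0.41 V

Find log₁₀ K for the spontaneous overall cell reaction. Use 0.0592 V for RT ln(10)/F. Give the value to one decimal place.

62.5

Cathode: Au³⁺/Au⁺; anode: Cd²⁺/Cd. E°cell = +1.85 V, n = 2.
log K = nE°cell / 0.0592 = (2)(+1.85) / 0.0592 = 62.5.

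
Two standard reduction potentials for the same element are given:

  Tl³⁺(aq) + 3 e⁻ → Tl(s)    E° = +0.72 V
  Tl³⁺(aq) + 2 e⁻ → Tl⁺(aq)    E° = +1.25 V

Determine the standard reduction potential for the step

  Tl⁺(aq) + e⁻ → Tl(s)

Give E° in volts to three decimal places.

-0.340 V

Sequential free energies add, so n₃E°₃ = n₁E°₁ + n₂E°₂.
With n₃ = 3, and the known step contributing 2×(+1.25) V, the unknown satisfies 1·E° = 3×(+0.72) − 2×(+1.25) = -0.340.
E° = -0.340 / 1 = -0.340 V.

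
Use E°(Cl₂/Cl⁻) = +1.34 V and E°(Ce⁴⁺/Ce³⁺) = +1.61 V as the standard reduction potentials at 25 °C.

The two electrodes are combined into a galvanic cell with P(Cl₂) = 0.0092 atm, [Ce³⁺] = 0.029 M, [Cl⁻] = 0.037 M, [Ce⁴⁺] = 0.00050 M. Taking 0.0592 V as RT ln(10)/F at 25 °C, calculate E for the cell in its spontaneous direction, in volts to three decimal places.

+0.141 V

Ce⁴⁺/Ce³⁺ is the cathode (higher E°), Cl₂/Cl⁻ the anode: E°cell = +1.61 − (+1.34) = +0.27 V, n = 2.
Overall: 2 Ce⁴⁺(aq) + 2 Cl⁻(aq) → 2 Ce³⁺(aq) + Cl₂(g)
Q = [Ce³⁺]^2·P(Cl₂) / ([Ce⁴⁺]^2·[Cl⁻]^2); log Q = 4.354.
E = E° − (0.0592/n) log Q = +0.27 − (0.0592/2)(4.354) = +0.141 V.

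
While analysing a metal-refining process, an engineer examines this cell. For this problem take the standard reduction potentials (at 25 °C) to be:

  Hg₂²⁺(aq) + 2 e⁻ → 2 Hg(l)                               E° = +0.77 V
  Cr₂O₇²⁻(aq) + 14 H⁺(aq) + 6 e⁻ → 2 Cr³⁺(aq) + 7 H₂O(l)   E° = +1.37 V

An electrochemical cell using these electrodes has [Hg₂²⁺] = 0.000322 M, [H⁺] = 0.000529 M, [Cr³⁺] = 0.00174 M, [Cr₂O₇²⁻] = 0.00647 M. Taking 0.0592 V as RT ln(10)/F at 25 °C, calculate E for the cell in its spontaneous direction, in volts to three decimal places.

+0.284 V

Cr₂O₇²⁻/Cr³⁺ is the cathode (higher E°), Hg₂²⁺/Hg the anode: E°cell = +1.37 − (+0.77) = +0.60 V, n = 6.
Overall: Cr₂O₇²⁻(aq) + 14 H⁺(aq) + 6 Hg(l) → 2 Cr³⁺(aq) + 7 H₂O(l) + 3 Hg₂²⁺(aq)
Q = [Cr³⁺]^2·[Hg₂²⁺]^3 / ([Cr₂O₇²⁻]·[H⁺]^14); log Q = 32.065.
E = E° − (0.0592/n) log Q = +0.60 − (0.0592/6)(32.065) = +0.284 V.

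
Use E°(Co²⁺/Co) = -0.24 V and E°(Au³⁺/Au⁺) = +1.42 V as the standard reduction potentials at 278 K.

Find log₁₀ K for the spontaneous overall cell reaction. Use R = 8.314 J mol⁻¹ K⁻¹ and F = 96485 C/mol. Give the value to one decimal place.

60.2

Cathode: Au³⁺/Au⁺; anode: Co²⁺/Co. E°cell = (+1.42) − (-0.24) = +1.66 V, with n = 2.
ΔG° = −nFE° = −RT ln K, so ln K = nFE°/(RT) = (2)(96485)(+1.66) / ((8.314)(278)) = 138.594.
log₁₀ K = 138.594 / ln 10 = 60.2.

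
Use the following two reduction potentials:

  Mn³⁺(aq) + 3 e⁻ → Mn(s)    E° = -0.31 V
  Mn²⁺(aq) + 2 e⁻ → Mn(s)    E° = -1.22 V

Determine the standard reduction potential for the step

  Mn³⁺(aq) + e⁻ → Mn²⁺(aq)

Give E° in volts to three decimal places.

+1.510 V

Sequential free energies add, so n₃E°₃ = n₁E°₁ + n₂E°₂.
With n₃ = 3, and the known step contributing 2×(-1.22) V, the unknown satisfies 1·E° = 3×(-0.31) − 2×(-1.22) = +1.510.
E° = +1.510 / 1 = +1.510 V.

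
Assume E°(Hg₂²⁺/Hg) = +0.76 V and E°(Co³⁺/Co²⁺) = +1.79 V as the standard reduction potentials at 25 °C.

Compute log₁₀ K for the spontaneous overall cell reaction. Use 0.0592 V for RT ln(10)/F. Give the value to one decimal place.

34.8

Cathode: Co³⁺/Co²⁺; anode: Hg₂²⁺/Hg. E°cell = +1.03 V, n = 2.
log K = nE°cell / 0.0592 = (2)(+1.03) / 0.0592 = 34.8.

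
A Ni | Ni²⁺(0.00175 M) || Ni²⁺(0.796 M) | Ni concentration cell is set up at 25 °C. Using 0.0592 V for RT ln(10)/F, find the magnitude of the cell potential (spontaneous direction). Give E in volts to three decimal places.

+0.079 V

For a concentration cell E°cell = 0. The 0.796 M side is the cathode (reduction is favoured where [Ni²⁺] is higher).
With n = 2, E = −(0.0592/2) log([Ni²⁺]ₐₙ/[Ni²⁺]꜀ₐₜ) = −(0.0592/2) log(0.00175/0.796) = −(0.0592/2)(-2.658) = +0.079 V.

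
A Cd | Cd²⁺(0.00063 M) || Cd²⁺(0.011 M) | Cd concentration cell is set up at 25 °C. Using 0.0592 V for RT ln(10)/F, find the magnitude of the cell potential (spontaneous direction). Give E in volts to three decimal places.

For a concentration cell E°cell = 0. The 0.011 M side is the cathode (reduction is favoured where [Cd²⁺] is higher).
With n = 2, E = −(0.0592/2) log([Cd²⁺]ₐₙ/[Cd²⁺]꜀ₐₜ) = −(0.0592/2) log(0.00063/0.011) = −(0.0592/2)(-1.242) = +0.037 V.

+0.037 V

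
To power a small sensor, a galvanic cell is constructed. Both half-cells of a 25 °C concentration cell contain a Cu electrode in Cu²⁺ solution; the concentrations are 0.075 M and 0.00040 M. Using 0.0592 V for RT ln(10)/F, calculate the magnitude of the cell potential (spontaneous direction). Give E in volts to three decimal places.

+0.067 V

For a concentration cell E°cell = 0. The 0.075 M side is the cathode (reduction is favoured where [Cu²⁺] is higher).
With n = 2, E = −(0.0592/2) log([Cu²⁺]ₐₙ/[Cu²⁺]꜀ₐₜ) = −(0.0592/2) log(0.0004/0.075) = −(0.0592/2)(-2.273) = +0.067 V.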